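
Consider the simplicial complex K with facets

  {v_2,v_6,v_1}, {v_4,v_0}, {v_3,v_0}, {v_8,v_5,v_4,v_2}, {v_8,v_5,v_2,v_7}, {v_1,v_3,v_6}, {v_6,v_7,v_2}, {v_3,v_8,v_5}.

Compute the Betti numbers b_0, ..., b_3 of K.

b_0 = 1, b_1 = 2, b_2 = 0, b_3 = 0.

We work with the vertex ordering v_0 < v_1 < v_2 < v_3 < v_4 < v_5 < v_6 < v_7 < v_8. The simplices of K, each written with vertices in increasing order, are:

  0-simplices (9): [v_0], [v_1], [v_2], [v_3], [v_4], [v_5], [v_6], [v_7], [v_8]
  1-simplices (19): (19 of them)
  2-simplices (11): (11 of them)
  3-simplices (2): [v_2,v_4,v_5,v_8], [v_2,v_5,v_7,v_8]

Hence C_0 ≅ Z^9, C_1 ≅ Z^19, C_2 ≅ Z^11, C_3 ≅ Z^2.

Boundary ∂_1: C_1 → C_0 maps an edge to its endpoints' difference, ∂[p,q] = q − p. For instance
  ∂[v_1,v_3] = [v_3] − [v_1].
This gives a 9×19 integer matrix of rank 8; reducing to Smith normal form yields diagonal entries (1,1,1,1,1,1,1,1).

∂_2: C_2 → C_1 sends each 2-simplex [p,q,r] to [q,r] − [p,r] + [p,q]. For instance
  ∂[v_2,v_5,v_8] = [v_5,v_8] − [v_2,v_8] + [v_2,v_5],
  ∂[v_2,v_6,v_7] = [v_6,v_7] − [v_2,v_7] + [v_2,v_6].
As a 19×11 matrix over Z this has rank 9, with invariant factors (1,1,1,1,1,1,1,1,1).

The boundary map ∂_3: C_3 → C_2 sends each 3-simplex σ to the alternating sum Σ_i (−1)^i (σ with its i-th vertex removed). For instance
  ∂[v_2,v_4,v_5,v_8] = [v_4,v_5,v_8] − [v_2,v_5,v_8] + [v_2,v_4,v_8] − [v_2,v_4,v_5],
  ∂[v_2,v_5,v_7,v_8] = [v_5,v_7,v_8] − [v_2,v_7,v_8] + [v_2,v_5,v_8] − [v_2,v_5,v_7].
This gives a 11×2 integer matrix of rank 2; reducing to Smith normal form yields diagonal entries (1,1).

Now H_k = ker ∂_k / im ∂_{k+1}, so:

  H_0: rank C_0 − rank ∂_1 = 9 − 8 = 1, and the invariant factors of ∂_1 are all 1, so H_0 = Z.
  H_1: rank ker ∂_1 − rank ∂_2 = (19 − 8) − 9 = 2, and the invariant factors of ∂_2 are all 1, so H_1 = Z^2.
  H_2: rank ker ∂_2 − rank ∂_3 = (11 − 9) − 2 = 0, and the invariant factors of ∂_3 are all 1, so H_2 = 0.
  H_3: rank ker ∂_3 − rank ∂_4 = (2 − 2) − 0 = 0, and there is no ∂_4, so H_3 = 0.

As a check, the Euler characteristic is 9 − 19 + 11 − 2 = -1, which agrees with 1 − 2 + 0 − 0 = -1.

Hence the Betti numbers are b_0 = 1, b_1 = 2, b_2 = 0, b_3 = 0.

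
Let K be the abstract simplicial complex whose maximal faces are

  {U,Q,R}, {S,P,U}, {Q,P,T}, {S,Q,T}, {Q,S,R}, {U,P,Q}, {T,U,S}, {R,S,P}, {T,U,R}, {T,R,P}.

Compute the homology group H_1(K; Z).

Fix the vertex order P < Q < R < S < T < U and write every simplex with vertices in increasing order. Then dim K = 2 and the simplices of K are:

  0-simplices (6): P, Q, R, S, T, U
  1-simplices (15): PQ, PR, PS, PT, PU, QR, QS, QT, QU, RS, RT, RU, ST, SU, TU
  2-simplices (10): PQT, PQU, PRS, PRT, PSU, QRS, QRU, QST, RTU, STU

giving chain groups C_0 ≅ Z^6, C_1 ≅ Z^15, C_2 ≅ Z^10.

The boundary map ∂_1: C_1 → C_0 is given by ∂[p,q] = [q] − [p].
This gives a 6×15 integer matrix of rank 5; reducing to Smith normal form yields diagonal entries (1,1,1,1,1).

Boundary ∂_2: C_2 → C_1 maps a triangle to the signed sum of its edges. For instance
  ∂PQU = QU − PU + PQ,
  ∂QRU = RU − QU + QR.
This gives a 15×10 integer matrix of rank 10; reducing to Smith normal form yields diagonal entries (1,1,1,1,1,1,1,1,1,2).

From H_k ≅ ker(∂_k) / im(∂_{k+1}) we obtain:

  H_1: rank ker ∂_1 − rank ∂_2 = (15 − 5) − 10 = 0, and ∂_2 has invariant factor 2 > 1, so H_1 = Z/2.

(K is a triangulation of the real projective plane RP^2.)

H_1 ≅ Z/2.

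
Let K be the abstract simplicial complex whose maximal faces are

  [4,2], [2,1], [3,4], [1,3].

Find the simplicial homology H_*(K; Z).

H_0 = Z,  H_1 = Z.

We work with the vertex ordering 1 < 2 < 3 < 4. The simplices of K, each written with vertices in increasing order, are:

  0-simplices (4): [1], [2], [3], [4]
  1-simplices (4): [1,2], [1,3], [2,4], [3,4]

giving chain groups C_0 ≅ Z^4, C_1 ≅ Z^4.

Boundary ∂_1: C_1 → C_0 maps an edge to its endpoints' difference, ∂[p,q] = q − p. For instance
  ∂[3,4] = [4] − [3].
As a 4×4 matrix over Z this has rank 3, with invariant factors (1,1,1).

From H_k ≅ ker(∂_k) / im(∂_{k+1}) we obtain:

  H_0: rank C_0 − rank ∂_1 = 4 − 3 = 1, and the invariant factors of ∂_1 are all 1, so H_0 = Z.
  H_1: rank ker ∂_1 − rank ∂_2 = (4 − 3) − 0 = 1, and there is no ∂_2, so H_1 = Z.

As a check, the Euler characteristic is 4 − 4 = 0, which agrees with 1 − 1 = 0.
(K is a triangulation of the circle S^1.)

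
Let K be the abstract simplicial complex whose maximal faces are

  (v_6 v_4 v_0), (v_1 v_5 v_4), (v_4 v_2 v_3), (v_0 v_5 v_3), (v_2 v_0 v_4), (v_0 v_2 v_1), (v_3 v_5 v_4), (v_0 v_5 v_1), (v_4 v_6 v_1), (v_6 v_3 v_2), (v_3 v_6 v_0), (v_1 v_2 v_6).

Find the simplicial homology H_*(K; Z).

We work with the vertex ordering v_0 < v_1 < v_2 < v_3 < v_4 < v_5 < v_6. The simplices of K, each written with vertices in increasing order, are:

  0-simplices (7): [v_0], [v_1], [v_2], [v_3], [v_4], [v_5], [v_6]
  1-simplices (18): (18 of them)
  2-simplices (12): (12 of them)

Hence C_0 ≅ Z^7, C_1 ≅ Z^18, C_2 ≅ Z^12.

∂_1: C_1 → C_0 is given by ∂[p,q] = [q] − [p]. For instance
  ∂[v_3,v_4] = [v_4] − [v_3].
As a 7×18 matrix over Z this has rank 6, with invariant factors (1,1,1,1,1,1).

The boundary map ∂_2: C_2 → C_1 sends each 2-simplex [p,q,r] to [q,r] − [p,r] + [p,q]. For instance
  ∂[v_0,v_1,v_2] = [v_1,v_2] − [v_0,v_2] + [v_0,v_1],
  ∂[v_0,v_2,v_4] = [v_2,v_4] − [v_0,v_4] + [v_0,v_2].
This gives a 18×12 integer matrix of rank 12; reducing to Smith normal form yields diagonal entries (1,1,1,1,1,1,1,1,1,1,1,2).

From H_k ≅ ker(∂_k) / im(∂_{k+1}) we obtain:

  H_0: rank C_0 − rank ∂_1 = 7 − 6 = 1, and the invariant factors of ∂_1 are all 1, so H_0 = Z.
  H_1: rank ker ∂_1 − rank ∂_2 = (18 − 6) − 12 = 0, and ∂_2 has invariant factor 2 > 1, so H_1 = Z/2Z.
  H_2: rank ker ∂_2 − rank ∂_3 = (12 − 12) − 0 = 0, and there is no ∂_3, so H_2 = 0.

H_0 ≅ Z,  H_1 ≅ Z/2Z,  H_2 = 0.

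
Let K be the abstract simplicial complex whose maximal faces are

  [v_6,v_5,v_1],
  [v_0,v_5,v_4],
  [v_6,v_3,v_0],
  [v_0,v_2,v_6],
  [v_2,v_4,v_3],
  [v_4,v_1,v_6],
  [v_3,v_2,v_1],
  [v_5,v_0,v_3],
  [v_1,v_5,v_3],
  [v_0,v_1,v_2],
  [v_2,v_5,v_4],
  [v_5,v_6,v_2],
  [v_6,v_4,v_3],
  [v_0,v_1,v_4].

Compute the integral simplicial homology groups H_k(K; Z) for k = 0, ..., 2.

H_0 = Z,  H_1 = Z^2,  H_2 = Z.

K has 7 vertices, 21 edges, 14 triangles.
rank ∂_0 = 0, rank ∂_1 = 6 ⇒ b_0 = 7 − 0 − 6 = 1; all invariant factors of ∂_1 are 1 so no torsion. So H_0 ≅ Z.
rank ∂_1 = 6, rank ∂_2 = 13 ⇒ b_1 = 21 − 6 − 13 = 2; all invariant factors of ∂_2 are 1 so no torsion. So H_1 ≅ Z^2.
rank ∂_2 = 13, rank ∂_3 = 0 ⇒ b_2 = 14 − 13 − 0 = 1. So H_2 ≅ Z.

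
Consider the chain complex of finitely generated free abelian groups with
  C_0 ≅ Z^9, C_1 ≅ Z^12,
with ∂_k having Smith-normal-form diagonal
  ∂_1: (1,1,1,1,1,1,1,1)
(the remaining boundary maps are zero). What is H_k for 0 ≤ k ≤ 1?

H_0: b_0 = 9 − 0 − 8 = 1; torsion from ∂_1 factors > 1: none. So H_0 = Z.
H_1: b_1 = 12 − 8 − 0 = 4; torsion from ∂_2 factors > 1: none. So H_1 = Z^4.

H_0 = Z,  H_1 = Z^4.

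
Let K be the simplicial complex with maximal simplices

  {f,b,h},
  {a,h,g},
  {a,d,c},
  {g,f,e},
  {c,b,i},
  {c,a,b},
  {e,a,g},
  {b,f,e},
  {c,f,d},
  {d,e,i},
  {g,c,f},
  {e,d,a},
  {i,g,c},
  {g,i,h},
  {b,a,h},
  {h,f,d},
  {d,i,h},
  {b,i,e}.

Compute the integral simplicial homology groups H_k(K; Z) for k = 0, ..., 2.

We work with the vertex ordering a < b < c < d < e < f < g < h < i. The simplices of K, each written with vertices in increasing order, are:

  0-simplices (9): a, b, c, d, e, f, g, h, i
  1-simplices (27): ab, ac, ad, ae, ag, ah, bc, be, bf, bh, bi, cd, cf, cg, ci, de, df, dh, di, ef, eg, ei, fg, fh, gh, gi, hi
  2-simplices (18): abc, abh, acd, ade, aeg, agh, bci, bef, bei, bfh, cdf, cfg, cgi, dei, dfh, dhi, efg, ghi

giving chain groups C_0 ≅ Z^9, C_1 ≅ Z^27, C_2 ≅ Z^18.

The boundary map ∂_1: C_1 → C_0 is given by ∂[p,q] = [q] − [p].
The resulting 9×27 matrix has rank 8, and its Smith normal form has invariant factors (1,1,1,1,1,1,1,1).

Boundary ∂_2: C_2 → C_1 acts by ∂[p,q,r] = [q,r] − [p,r] + [p,q]. For instance
  ∂ghi = hi − gi + gh,
  ∂dfh = fh − dh + df.
The 27×18 boundary matrix has rank 17 and Smith normal form diag(1,1,1,1,1,1,1,1,1,1,1,1,1,1,1,1,1).

From H_k ≅ ker(∂_k) / im(∂_{k+1}) we obtain:

  H_0: rank C_0 − rank ∂_1 = 9 − 8 = 1, and the invariant factors of ∂_1 are all 1, so H_0 ≅ Z.
  H_1: rank ker ∂_1 − rank ∂_2 = (27 − 8) − 17 = 2, and the invariant factors of ∂_2 are all 1, so H_1 ≅ Z^2.
  H_2: rank ker ∂_2 − rank ∂_3 = (18 − 17) − 0 = 1, and there is no ∂_3, so H_2 ≅ Z.

As a check, the Euler characteristic is 9 − 27 + 18 = 0, which agrees with 1 − 2 + 1 = 0.
(K is a triangulation of the torus T^2.)

H_0 ≅ Z,  H_1 ≅ Z^2,  H_2 ≅ Z.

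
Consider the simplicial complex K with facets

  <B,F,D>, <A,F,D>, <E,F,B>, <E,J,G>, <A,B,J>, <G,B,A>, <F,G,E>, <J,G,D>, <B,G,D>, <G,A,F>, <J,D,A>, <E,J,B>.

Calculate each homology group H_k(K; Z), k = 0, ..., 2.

Take the total order A < B < D < E < F < G < J on the vertex set. Then K (dimension 2) consists of the simplices:

  0-simplices (7): A, B, D, E, F, G, J
  1-simplices (18): AB, AD, AF, AG, AJ, BD, BE, BF, BG, BJ, DF, DG, DJ, EF, EG, EJ, FG, GJ
  2-simplices (12): ABG, ABJ, ADF, ADJ, AFG, BDF, BDG, BEF, BEJ, DGJ, EFG, EGJ

giving chain groups C_0 ≅ Z^7, C_1 ≅ Z^18, C_2 ≅ Z^12.

Boundary ∂_1: C_1 → C_0 is given by ∂[p,q] = [q] − [p].
As a 7×18 matrix over Z this has rank 6, with invariant factors (1,1,1,1,1,1).

Boundary ∂_2: C_2 → C_1 maps a triangle to the signed sum of its edges. For instance
  ∂ADJ = DJ − AJ + AD,
  ∂DGJ = GJ − DJ + DG.
The 18×12 boundary matrix has rank 12 and Smith normal form diag(1,1,1,1,1,1,1,1,1,1,1,2).

From H_k ≅ ker(∂_k) / im(∂_{k+1}) we obtain:

  H_0: rank C_0 − rank ∂_1 = 7 − 6 = 1, and the invariant factors of ∂_1 are all 1, so H_0 ≅ Z.
  H_1: rank ker ∂_1 − rank ∂_2 = (18 − 6) − 12 = 0, and ∂_2 has invariant factor 2 > 1, so H_1 ≅ Z/2Z.
  H_2: rank ker ∂_2 − rank ∂_3 = (12 − 12) − 0 = 0, and there is no ∂_3, so H_2 ≅ 0.

H_0 ≅ Z,  H_1 ≅ Z/2Z,  H_2 = 0.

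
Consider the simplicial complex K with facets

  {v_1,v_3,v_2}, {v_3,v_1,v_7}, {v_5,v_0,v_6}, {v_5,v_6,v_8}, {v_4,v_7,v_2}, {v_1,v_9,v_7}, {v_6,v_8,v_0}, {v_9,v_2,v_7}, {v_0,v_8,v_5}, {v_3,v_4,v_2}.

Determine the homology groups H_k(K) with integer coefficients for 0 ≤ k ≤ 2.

H_0 ≅ Z^2,  H_1 ≅ Z,  H_2 ≅ Z.

K has 10 vertices, 18 edges, 10 triangles.
rank ∂_0 = 0, rank ∂_1 = 8 ⇒ b_0 = 10 − 0 − 8 = 2; all invariant factors of ∂_1 are 1 so no torsion. So H_0 ≅ Z^2.
rank ∂_1 = 8, rank ∂_2 = 9 ⇒ b_1 = 18 − 8 − 9 = 1; all invariant factors of ∂_2 are 1 so no torsion. So H_1 ≅ Z.
rank ∂_2 = 9, rank ∂_3 = 0 ⇒ b_2 = 10 − 9 − 0 = 1. So H_2 ≅ Z.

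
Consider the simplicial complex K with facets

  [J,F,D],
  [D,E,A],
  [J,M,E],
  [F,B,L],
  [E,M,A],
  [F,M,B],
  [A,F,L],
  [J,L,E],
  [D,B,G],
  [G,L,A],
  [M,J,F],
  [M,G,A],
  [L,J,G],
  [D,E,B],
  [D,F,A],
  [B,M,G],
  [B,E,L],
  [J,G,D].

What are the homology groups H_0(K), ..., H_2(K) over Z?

H_0 ≅ Z,  H_1 ≅ Z^2,  H_2 ≅ Z.

We work with the vertex ordering A < B < D < E < F < G < J < L < M. The simplices of K, each written with vertices in increasing order, are:

  0-simplices (9): A, B, D, E, F, G, J, L, M
  1-simplices (27): AD, AE, AF, AG, AL, AM, BD, BE, BF, BG, BL, BM, DE, DF, DG, DJ, EJ, EL, EM, FJ, FL, FM, GJ, GL, GM, JL, JM
  2-simplices (18): ADE, ADF, AEM, AFL, AGL, AGM, BDE, BDG, BEL, BFL, BFM, BGM, DFJ, DGJ, EJL, EJM, FJM, GJL

so the chain groups are C_0 ≅ Z^9, C_1 ≅ Z^27, C_2 ≅ Z^18.

The boundary map ∂_1: C_1 → C_0 is given by ∂[p,q] = [q] − [p]. For instance
  ∂DF = F − D.
As a 9×27 matrix over Z this has rank 8, with invariant factors (1,1,1,1,1,1,1,1).

Boundary ∂_2: C_2 → C_1 maps a triangle to the signed sum of its edges. For instance
  ∂EJL = JL − EL + EJ,
  ∂DFJ = FJ − DJ + DF.
This gives a 27×18 integer matrix of rank 17; reducing to Smith normal form yields diagonal entries (1,1,1,1,1,1,1,1,1,1,1,1,1,1,1,1,1).

From H_k ≅ ker(∂_k) / im(∂_{k+1}) we obtain:

  H_0: rank C_0 − rank ∂_1 = 9 − 8 = 1, and the invariant factors of ∂_1 are all 1, so H_0 = Z.
  H_1: rank ker ∂_1 − rank ∂_2 = (27 − 8) − 17 = 2, and the invariant factors of ∂_2 are all 1, so H_1 = Z^2.
  H_2: rank ker ∂_2 − rank ∂_3 = (18 − 17) − 0 = 1, and there is no ∂_3, so H_2 = Z.

(K is a triangulation of the torus T^2.)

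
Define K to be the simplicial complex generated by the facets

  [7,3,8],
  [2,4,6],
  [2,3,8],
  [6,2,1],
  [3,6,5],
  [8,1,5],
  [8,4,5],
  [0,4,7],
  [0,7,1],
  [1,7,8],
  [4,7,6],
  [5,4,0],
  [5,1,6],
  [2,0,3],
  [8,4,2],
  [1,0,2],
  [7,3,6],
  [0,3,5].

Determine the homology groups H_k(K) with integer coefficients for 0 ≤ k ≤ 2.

K has 9 vertices, 27 edges, 18 triangles.
rank ∂_0 = 0, rank ∂_1 = 8 ⇒ b_0 = 9 − 0 − 8 = 1; all invariant factors of ∂_1 are 1 so no torsion. So H_0 ≅ Z.
rank ∂_1 = 8, rank ∂_2 = 17 ⇒ b_1 = 27 − 8 − 17 = 2; all invariant factors of ∂_2 are 1 so no torsion. So H_1 ≅ Z^2.
rank ∂_2 = 17, rank ∂_3 = 0 ⇒ b_2 = 18 − 17 − 0 = 1. So H_2 ≅ Z.

H_0 ≅ Z,  H_1 ≅ Z^2,  H_2 ≅ Z.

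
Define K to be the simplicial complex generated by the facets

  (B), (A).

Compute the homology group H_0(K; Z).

H_0 = Z^2.

Take the total order A < B on the vertex set. Then K (dimension 0) consists of the simplices:

  0-simplices (2): A, B

giving chain groups C_0 ≅ Z^2.

Computing H_k = (kernel of ∂_k) / (image of ∂_{k+1}):

  H_0: rank C_0 − rank ∂_1 = 2 − 0 = 2, and there is no ∂_1, so H_0 = Z^2.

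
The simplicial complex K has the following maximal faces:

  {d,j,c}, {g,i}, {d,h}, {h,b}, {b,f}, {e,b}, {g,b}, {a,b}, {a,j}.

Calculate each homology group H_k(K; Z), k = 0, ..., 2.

H_0 ≅ Z,  H_1 ≅ Z,  H_2 = 0.

Order the vertices as a < b < c < d < e < f < g < h < i < j. Listing each simplex with vertices in this order, K has dimension 2 with simplices:

  0-simplices (10): a, b, c, d, e, f, g, h, i, j
  1-simplices (11): ab, aj, be, bf, bg, bh, cd, cj, dh, dj, gi
  2-simplices (1): cdj

Hence C_0 ≅ Z^10, C_1 ≅ Z^11, C_2 ≅ Z^1.

Boundary ∂_1: C_1 → C_0 sends each edge [p,q] (with p < q) to q − p.
As a 10×11 matrix over Z this has rank 9, with invariant factors (1,1,1,1,1,1,1,1,1).

The boundary map ∂_2: C_2 → C_1 maps a triangle to the signed sum of its edges. For instance
  ∂cdj = dj − cj + cd.
This gives a 11×1 integer matrix of rank 1; reducing to Smith normal form yields diagonal entries (1).

Now H_k = ker ∂_k / im ∂_{k+1}, so:

  H_0: rank C_0 − rank ∂_1 = 10 − 9 = 1, and the invariant factors of ∂_1 are all 1, so H_0 ≅ Z.
  H_1: rank ker ∂_1 − rank ∂_2 = (11 − 9) − 1 = 1, and the invariant factors of ∂_2 are all 1, so H_1 ≅ Z.
  H_2: rank ker ∂_2 − rank ∂_3 = (1 − 1) − 0 = 0, and there is no ∂_3, so H_2 ≅ 0.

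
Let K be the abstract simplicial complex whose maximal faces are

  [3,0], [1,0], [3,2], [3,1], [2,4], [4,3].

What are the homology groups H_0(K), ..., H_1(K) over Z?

H_0 ≅ Z,  H_1 ≅ Z^2.

K has 5 vertices, 6 edges.
rank ∂_0 = 0, rank ∂_1 = 4 ⇒ b_0 = 5 − 0 − 4 = 1; all invariant factors of ∂_1 are 1 so no torsion. So H_0 = Z.
rank ∂_1 = 4, rank ∂_2 = 0 ⇒ b_1 = 6 − 4 − 0 = 2. So H_1 = Z^2.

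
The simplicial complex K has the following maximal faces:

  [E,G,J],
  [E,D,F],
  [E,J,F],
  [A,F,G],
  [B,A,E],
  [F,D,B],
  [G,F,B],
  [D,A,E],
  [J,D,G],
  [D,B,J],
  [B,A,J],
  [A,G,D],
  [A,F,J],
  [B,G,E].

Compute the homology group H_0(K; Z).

Take the total order A < B < D < E < F < G < J on the vertex set. Then K (dimension 2) consists of the simplices:

  0-simplices (7): A, B, D, E, F, G, J
  1-simplices (21): AB, AD, AE, AF, AG, AJ, BD, BE, BF, BG, BJ, DE, DF, DG, DJ, EF, EG, EJ, FG, FJ, GJ
  2-simplices (14): ABE, ABJ, ADE, ADG, AFG, AFJ, BDF, BDJ, BEG, BFG, DEF, DGJ, EFJ, EGJ

so the chain groups are C_0 ≅ Z^7, C_1 ≅ Z^21, C_2 ≅ Z^14.

The boundary map ∂_1: C_1 → C_0 sends each edge [p,q] (with p < q) to q − p. For instance
  ∂DJ = J − D.
As a 7×21 matrix over Z this has rank 6, with invariant factors (1,1,1,1,1,1).

Boundary ∂_2: C_2 → C_1 maps a triangle to the signed sum of its edges. For instance
  ∂BDF = DF − BF + BD,
  ∂AFG = FG − AG + AF.
The resulting 21×14 matrix has rank 13, and its Smith normal form has invariant factors (1,1,1,1,1,1,1,1,1,1,1,1,1).

From H_k ≅ ker(∂_k) / im(∂_{k+1}) we obtain:

  H_0: rank C_0 − rank ∂_1 = 7 − 6 = 1, and the invariant factors of ∂_1 are all 1, so H_0 ≅ Z.

(K is a triangulation of the torus T^2.)

H_0 = Z.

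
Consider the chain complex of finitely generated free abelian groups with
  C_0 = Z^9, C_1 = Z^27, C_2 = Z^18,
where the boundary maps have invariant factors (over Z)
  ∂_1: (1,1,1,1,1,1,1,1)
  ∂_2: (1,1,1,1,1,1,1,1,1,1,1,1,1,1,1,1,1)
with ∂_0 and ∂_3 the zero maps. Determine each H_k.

H_0: b_0 = 9 − 0 − 8 = 1; torsion from ∂_1 factors > 1: none. So H_0 = Z.
H_1: b_1 = 27 − 8 − 17 = 2; torsion from ∂_2 factors > 1: none. So H_1 = Z^2.
H_2: b_2 = 18 − 17 − 0 = 1; torsion from ∂_3 factors > 1: none. So H_2 = Z.

H_0 = Z,  H_1 = Z^2,  H_2 = Z.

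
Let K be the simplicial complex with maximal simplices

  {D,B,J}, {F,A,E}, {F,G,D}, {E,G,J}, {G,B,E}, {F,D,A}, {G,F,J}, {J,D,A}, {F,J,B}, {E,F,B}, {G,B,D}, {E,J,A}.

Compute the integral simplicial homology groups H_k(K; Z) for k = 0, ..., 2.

H_0 = Z,  H_1 = Z/2Z,  H_2 = 0.

We work with the vertex ordering A < B < D < E < F < G < J. The simplices of K, each written with vertices in increasing order, are:

  0-simplices (7): A, B, D, E, F, G, J
  1-simplices (18): AD, AE, AF, AJ, BD, BE, BF, BG, BJ, DF, DG, DJ, EF, EG, EJ, FG, FJ, GJ
  2-simplices (12): ADF, ADJ, AEF, AEJ, BDG, BDJ, BEF, BEG, BFJ, DFG, EGJ, FGJ

giving chain groups C_0 ≅ Z^7, C_1 ≅ Z^18, C_2 ≅ Z^12.

The boundary map ∂_1: C_1 → C_0 is given by ∂[p,q] = [q] − [p]. For instance
  ∂DJ = J − D.
The resulting 7×18 matrix has rank 6, and its Smith normal form has invariant factors (1,1,1,1,1,1).

The boundary map ∂_2: C_2 → C_1 sends each 2-simplex [p,q,r] to [q,r] − [p,r] + [p,q]. For instance
  ∂BFJ = FJ − BJ + BF,
  ∂BDJ = DJ − BJ + BD.
The 18×12 boundary matrix has rank 12 and Smith normal form diag(1,1,1,1,1,1,1,1,1,1,1,2).

From H_k ≅ ker(∂_k) / im(∂_{k+1}) we obtain:

  H_0: rank C_0 − rank ∂_1 = 7 − 6 = 1, and the invariant factors of ∂_1 are all 1, so H_0 = Z.
  H_1: rank ker ∂_1 − rank ∂_2 = (18 − 6) − 12 = 0, and ∂_2 has invariant factor 2 > 1, so H_1 = Z/2Z.
  H_2: rank ker ∂_2 − rank ∂_3 = (12 − 12) − 0 = 0, and there is no ∂_3, so H_2 = 0.

As a check, the Euler characteristic is 7 − 18 + 12 = 1, which agrees with 1 − 0 + 0 = 1.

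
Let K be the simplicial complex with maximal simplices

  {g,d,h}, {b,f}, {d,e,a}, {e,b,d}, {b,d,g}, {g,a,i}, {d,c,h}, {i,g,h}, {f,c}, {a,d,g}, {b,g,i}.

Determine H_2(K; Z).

Order the vertices as a < b < c < d < e < f < g < h < i. Listing each simplex with vertices in this order, K has dimension 2 with simplices:

  0-simplices (9): a, b, c, d, e, f, g, h, i
  1-simplices (18): ad, ae, ag, ai, bd, be, bf, bg, bi, cd, cf, ch, de, dg, dh, gh, gi, hi
  2-simplices (9): ade, adg, agi, bde, bdg, bgi, cdh, dgh, ghi

giving chain groups C_0 ≅ Z^9, C_1 ≅ Z^18, C_2 ≅ Z^9.

The boundary map ∂_1: C_1 → C_0 maps an edge to its endpoints' difference, ∂[p,q] = q − p. For instance
  ∂cd = d − c.
The resulting 9×18 matrix has rank 8, and its Smith normal form has invariant factors (1,1,1,1,1,1,1,1).

Boundary ∂_2: C_2 → C_1 acts by ∂[p,q,r] = [q,r] − [p,r] + [p,q]. For instance
  ∂adg = dg − ag + ad,
  ∂bdg = dg − bg + bd.
As a 18×9 matrix over Z this has rank 9, with invariant factors (1,1,1,1,1,1,1,1,1).

Computing H_k = (kernel of ∂_k) / (image of ∂_{k+1}):

  H_2: rank ker ∂_2 − rank ∂_3 = (9 − 9) − 0 = 0, and there is no ∂_3, so H_2 = 0.

H_2 ≅ 0.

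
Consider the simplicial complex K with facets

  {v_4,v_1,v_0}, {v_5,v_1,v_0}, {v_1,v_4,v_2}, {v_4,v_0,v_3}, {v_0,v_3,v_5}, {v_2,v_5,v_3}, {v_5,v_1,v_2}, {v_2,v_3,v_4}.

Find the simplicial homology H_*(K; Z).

Order the vertices as v_0 < v_1 < v_2 < v_3 < v_4 < v_5. Listing each simplex with vertices in this order, K has dimension 2 with simplices:

  0-simplices (6): [v_0], [v_1], [v_2], [v_3], [v_4], [v_5]
  1-simplices (12): [v_0,v_1], [v_0,v_3], [v_0,v_4], [v_0,v_5], [v_1,v_2], [v_1,v_4], [v_1,v_5], [v_2,v_3], [v_2,v_4], [v_2,v_5], [v_3,v_4], [v_3,v_5]
  2-simplices (8): [v_0,v_1,v_4], [v_0,v_1,v_5], [v_0,v_3,v_4], [v_0,v_3,v_5], [v_1,v_2,v_4], [v_1,v_2,v_5], [v_2,v_3,v_4], [v_2,v_3,v_5]

giving chain groups C_0 ≅ Z^6, C_1 ≅ Z^12, C_2 ≅ Z^8.

∂_1: C_1 → C_0 is given by ∂[p,q] = [q] − [p].
The resulting 6×12 matrix has rank 5, and its Smith normal form has invariant factors (1,1,1,1,1).

The boundary map ∂_2: C_2 → C_1 maps a triangle to the signed sum of its edges. For instance
  ∂[v_0,v_3,v_4] = [v_3,v_4] − [v_0,v_4] + [v_0,v_3],
  ∂[v_0,v_3,v_5] = [v_3,v_5] − [v_0,v_5] + [v_0,v_3].
The resulting 12×8 matrix has rank 7, and its Smith normal form has invariant factors (1,1,1,1,1,1,1).

Reading off H_k = ker ∂_k / im ∂_{k+1}:

  H_0: rank C_0 − rank ∂_1 = 6 − 5 = 1, and the invariant factors of ∂_1 are all 1, so H_0 = Z.
  H_1: rank ker ∂_1 − rank ∂_2 = (12 − 5) − 7 = 0, and the invariant factors of ∂_2 are all 1, so H_1 = 0.
  H_2: rank ker ∂_2 − rank ∂_3 = (8 − 7) − 0 = 1, and there is no ∂_3, so H_2 = Z.

H_0 = Z,  H_1 = 0,  H_2 = Z.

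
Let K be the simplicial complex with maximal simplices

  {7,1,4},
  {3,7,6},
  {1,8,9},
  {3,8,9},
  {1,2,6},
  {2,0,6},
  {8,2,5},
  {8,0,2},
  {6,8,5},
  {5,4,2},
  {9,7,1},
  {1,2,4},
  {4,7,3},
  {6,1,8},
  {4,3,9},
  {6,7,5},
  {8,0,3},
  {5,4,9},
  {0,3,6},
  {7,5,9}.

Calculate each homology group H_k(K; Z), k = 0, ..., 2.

H_0 = Z,  H_1 = Z ⊕ Z/2Z,  H_2 = 0.

Take the total order 0 < 1 < 2 < 3 < 4 < 5 < 6 < 7 < 8 < 9 on the vertex set. Then K (dimension 2) consists of the simplices:

  0-simplices (10): [0], [1], [2], [3], [4], [5], [6], [7], [8], [9]
  1-simplices (30): (30 of them)
  2-simplices (20): (20 of them)

giving chain groups C_0 ≅ Z^10, C_1 ≅ Z^30, C_2 ≅ Z^20.

∂_1: C_1 → C_0 sends each edge [p,q] (with p < q) to q − p. For instance
  ∂[1,6] = [6] − [1].
The 10×30 boundary matrix has rank 9 and Smith normal form diag(1,1,1,1,1,1,1,1,1).

∂_2: C_2 → C_1 maps a triangle to the signed sum of its edges. For instance
  ∂[1,4,7] = [4,7] − [1,7] + [1,4],
  ∂[5,6,7] = [6,7] − [5,7] + [5,6].
The 30×20 boundary matrix has rank 20 and Smith normal form diag(1,1,1,1,1,1,1,1,1,1,1,1,1,1,1,1,1,1,1,2).

Computing H_k = (kernel of ∂_k) / (image of ∂_{k+1}):

  H_0: rank C_0 − rank ∂_1 = 10 − 9 = 1, and the invariant factors of ∂_1 are all 1, so H_0 ≅ Z.
  H_1: rank ker ∂_1 − rank ∂_2 = (30 − 9) − 20 = 1, and ∂_2 has invariant factor 2 > 1, so H_1 ≅ Z ⊕ Z/2Z.
  H_2: rank ker ∂_2 − rank ∂_3 = (20 − 20) − 0 = 0, and there is no ∂_3, so H_2 ≅ 0.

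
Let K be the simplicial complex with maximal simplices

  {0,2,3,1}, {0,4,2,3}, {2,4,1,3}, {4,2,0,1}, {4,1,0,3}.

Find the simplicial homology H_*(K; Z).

H_0 ≅ Z,  H_1 = 0,  H_2 = 0,  H_3 ≅ Z.

Fix the vertex order 0 < 1 < 2 < 3 < 4 and write every simplex with vertices in increasing order. Then dim K = 3 and the simplices of K are:

  0-simplices (5): [0], [1], [2], [3], [4]
  1-simplices (10): [0,1], [0,2], [0,3], [0,4], [1,2], [1,3], [1,4], [2,3], [2,4], [3,4]
  2-simplices (10): [0,1,2], [0,1,3], [0,1,4], [0,2,3], [0,2,4], [0,3,4], [1,2,3], [1,2,4], [1,3,4], [2,3,4]
  3-simplices (5): [0,1,2,3], [0,1,2,4], [0,1,3,4], [0,2,3,4], [1,2,3,4]

so the chain groups are C_0 ≅ Z^5, C_1 ≅ Z^10, C_2 ≅ Z^10, C_3 ≅ Z^5.

The boundary map ∂_1: C_1 → C_0 sends each edge [p,q] (with p < q) to q − p.
The 5×10 boundary matrix has rank 4 and Smith normal form diag(1,1,1,1).

The boundary map ∂_2: C_2 → C_1 maps a triangle to the signed sum of its edges. For instance
  ∂[2,3,4] = [3,4] − [2,4] + [2,3],
  ∂[0,1,4] = [1,4] − [0,4] + [0,1].
As a 10×10 matrix over Z this has rank 6, with invariant factors (1,1,1,1,1,1).

Boundary ∂_3: C_3 → C_2 sends each 3-simplex σ to the alternating sum Σ_i (−1)^i (σ with its i-th vertex removed). For instance
  ∂[0,1,3,4] = [1,3,4] − [0,3,4] + [0,1,4] − [0,1,3],
  ∂[0,1,2,3] = [1,2,3] − [0,2,3] + [0,1,3] − [0,1,2].
This gives a 10×5 integer matrix of rank 4; reducing to Smith normal form yields diagonal entries (1,1,1,1).

From H_k ≅ ker(∂_k) / im(∂_{k+1}) we obtain:

  H_0: rank C_0 − rank ∂_1 = 5 − 4 = 1, and the invariant factors of ∂_1 are all 1, so H_0 ≅ Z.
  H_1: rank ker ∂_1 − rank ∂_2 = (10 − 4) − 6 = 0, and the invariant factors of ∂_2 are all 1, so H_1 ≅ 0.
  H_2: rank ker ∂_2 − rank ∂_3 = (10 − 6) − 4 = 0, and the invariant factors of ∂_3 are all 1, so H_2 ≅ 0.
  H_3: rank ker ∂_3 − rank ∂_4 = (5 − 4) − 0 = 1, and there is no ∂_4, so H_3 ≅ Z.

As a check, the Euler characteristic is 5 − 10 + 10 − 5 = 0, which agrees with 1 − 0 + 0 − 1 = 0.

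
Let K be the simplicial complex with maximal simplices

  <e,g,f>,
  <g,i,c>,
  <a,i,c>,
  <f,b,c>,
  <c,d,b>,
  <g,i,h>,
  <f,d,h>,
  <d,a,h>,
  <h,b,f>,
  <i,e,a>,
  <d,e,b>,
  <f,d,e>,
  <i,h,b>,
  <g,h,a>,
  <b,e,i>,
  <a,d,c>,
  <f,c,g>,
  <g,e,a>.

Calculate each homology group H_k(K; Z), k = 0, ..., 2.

H_0 ≅ Z,  H_1 ≅ Z ⊕ Z_2,  H_2 = 0.

We work with the vertex ordering a < b < c < d < e < f < g < h < i. The simplices of K, each written with vertices in increasing order, are:

  0-simplices (9): a, b, c, d, e, f, g, h, i
  1-simplices (27): ac, ad, ae, ag, ah, ai, bc, bd, be, bf, bh, bi, cd, cf, cg, ci, de, df, dh, ef, eg, ei, fg, fh, gh, gi, hi
  2-simplices (18): acd, aci, adh, aeg, aei, agh, bcd, bcf, bde, bei, bfh, bhi, cfg, cgi, def, dfh, efg, ghi

Hence C_0 ≅ Z^9, C_1 ≅ Z^27, C_2 ≅ Z^18.

∂_1: C_1 → C_0 is given by ∂[p,q] = [q] − [p]. For instance
  ∂bc = c − b.
The resulting 9×27 matrix has rank 8, and its Smith normal form has invariant factors (1,1,1,1,1,1,1,1).

The boundary map ∂_2: C_2 → C_1 sends each 2-simplex [p,q,r] to [q,r] − [p,r] + [p,q]. For instance
  ∂bfh = fh − bh + bf,
  ∂bcf = cf − bf + bc.
As a 27×18 matrix over Z this has rank 18, with invariant factors (1,1,1,1,1,1,1,1,1,1,1,1,1,1,1,1,1,2).

Reading off H_k = ker ∂_k / im ∂_{k+1}:

  H_0: rank C_0 − rank ∂_1 = 9 − 8 = 1, and the invariant factors of ∂_1 are all 1, so H_0 ≅ Z.
  H_1: rank ker ∂_1 − rank ∂_2 = (27 − 8) − 18 = 1, and ∂_2 has invariant factor 2 > 1, so H_1 ≅ Z ⊕ Z_2.
  H_2: rank ker ∂_2 − rank ∂_3 = (18 − 18) − 0 = 0, and there is no ∂_3, so H_2 ≅ 0.

As a check, the Euler characteristic is 9 − 27 + 18 = 0, which agrees with 1 − 1 + 0 = 0.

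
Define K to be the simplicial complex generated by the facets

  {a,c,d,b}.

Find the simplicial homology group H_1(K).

Fix the vertex order a < b < c < d and write every simplex with vertices in increasing order. Then dim K = 3 and the simplices of K are:

  0-simplices (4): a, b, c, d
  1-simplices (6): ab, ac, ad, bc, bd, cd
  2-simplices (4): abc, abd, acd, bcd
  3-simplices (1): abcd

Hence C_0 ≅ Z^4, C_1 ≅ Z^6, C_2 ≅ Z^4, C_3 ≅ Z^1.

Boundary ∂_1: C_1 → C_0 sends each edge [p,q] (with p < q) to q − p. For instance
  ∂bd = d − b.
As a 4×6 matrix over Z this has rank 3, with invariant factors (1,1,1).

The boundary map ∂_2: C_2 → C_1 acts by ∂[p,q,r] = [q,r] − [p,r] + [p,q]. For instance
  ∂abc = bc − ac + ab,
  ∂acd = cd − ad + ac.
The resulting 6×4 matrix has rank 3, and its Smith normal form has invariant factors (1,1,1).

∂_3: C_3 → C_2 sends each 3-simplex σ to the alternating sum Σ_i (−1)^i (σ with its i-th vertex removed). For instance
  ∂abcd = bcd − acd + abd − abc.
This gives a 4×1 integer matrix of rank 1; reducing to Smith normal form yields diagonal entries (1).

From H_k ≅ ker(∂_k) / im(∂_{k+1}) we obtain:

  H_1: rank ker ∂_1 − rank ∂_2 = (6 − 3) − 3 = 0, and the invariant factors of ∂_2 are all 1, so H_1 ≅ 0.

(K is a triangulation of the 3-simplex.)

H_1 ≅ 0.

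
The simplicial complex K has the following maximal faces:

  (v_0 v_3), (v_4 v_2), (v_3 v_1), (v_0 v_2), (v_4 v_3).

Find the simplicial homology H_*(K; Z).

H_0 = Z,  H_1 = Z.

Take the total order v_0 < v_1 < v_2 < v_3 < v_4 on the vertex set. Then K (dimension 1) consists of the simplices:

  0-simplices (5): [v_0], [v_1], [v_2], [v_3], [v_4]
  1-simplices (5): [v_0,v_2], [v_0,v_3], [v_1,v_3], [v_2,v_4], [v_3,v_4]

so the chain groups are C_0 ≅ Z^5, C_1 ≅ Z^5.

Boundary ∂_1: C_1 → C_0 sends each edge [p,q] (with p < q) to q − p. For instance
  ∂[v_2,v_4] = [v_4] − [v_2].
As a 5×5 matrix over Z this has rank 4, with invariant factors (1,1,1,1).

Computing H_k = (kernel of ∂_k) / (image of ∂_{k+1}):

  H_0: rank C_0 − rank ∂_1 = 5 − 4 = 1, and the invariant factors of ∂_1 are all 1, so H_0 = Z.
  H_1: rank ker ∂_1 − rank ∂_2 = (5 − 4) − 0 = 1, and there is no ∂_2, so H_1 = Z.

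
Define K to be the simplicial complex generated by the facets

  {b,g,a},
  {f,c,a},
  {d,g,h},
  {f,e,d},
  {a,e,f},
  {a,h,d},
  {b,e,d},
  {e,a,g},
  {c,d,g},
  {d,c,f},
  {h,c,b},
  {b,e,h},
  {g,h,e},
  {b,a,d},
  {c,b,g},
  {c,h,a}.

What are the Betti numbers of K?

Order the vertices as a < b < c < d < e < f < g < h. Listing each simplex with vertices in this order, K has dimension 2 with simplices:

  0-simplices (8): a, b, c, d, e, f, g, h
  1-simplices (24): ab, ac, ad, ae, af, ag, ah, bc, bd, be, bg, bh, cd, cf, cg, ch, de, df, dg, dh, ef, eg, eh, gh
  2-simplices (16): abd, abg, acf, ach, adh, aef, aeg, bcg, bch, bde, beh, cdf, cdg, def, dgh, egh

giving chain groups C_0 ≅ Z^8, C_1 ≅ Z^24, C_2 ≅ Z^16.

The boundary map ∂_1: C_1 → C_0 maps an edge to its endpoints' difference, ∂[p,q] = q − p. For instance
  ∂de = e − d.
This gives a 8×24 integer matrix of rank 7; reducing to Smith normal form yields diagonal entries (1,1,1,1,1,1,1).

Boundary ∂_2: C_2 → C_1 sends each 2-simplex [p,q,r] to [q,r] − [p,r] + [p,q]. For instance
  ∂aef = ef − af + ae,
  ∂bcg = cg − bg + bc.
The 24×16 boundary matrix has rank 15 and Smith normal form diag(1,1,1,1,1,1,1,1,1,1,1,1,1,1,1).

Now H_k = ker ∂_k / im ∂_{k+1}, so:

  H_0: rank C_0 − rank ∂_1 = 8 − 7 = 1, and the invariant factors of ∂_1 are all 1, so H_0 = Z.
  H_1: rank ker ∂_1 − rank ∂_2 = (24 − 7) − 15 = 2, and the invariant factors of ∂_2 are all 1, so H_1 = Z^2.
  H_2: rank ker ∂_2 − rank ∂_3 = (16 − 15) − 0 = 1, and there is no ∂_3, so H_2 = Z.

As a check, the Euler characteristic is 8 − 24 + 16 = 0, which agrees with 1 − 2 + 1 = 0.
(K is a triangulation of the torus T^2.)

Hence the Betti numbers are b_0 = 1, b_1 = 2, b_2 = 1.

b_0 = 1, b_1 = 2, b_2 = 1.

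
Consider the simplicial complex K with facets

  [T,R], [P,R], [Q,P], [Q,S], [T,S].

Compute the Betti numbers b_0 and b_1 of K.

Fix the vertex order P < Q < R < S < T and write every simplex with vertices in increasing order. Then dim K = 1 and the simplices of K are:

  0-simplices (5): P, Q, R, S, T
  1-simplices (5): PQ, PR, QS, RT, ST

Hence C_0 ≅ Z^5, C_1 ≅ Z^5.

The boundary map ∂_1: C_1 → C_0 sends each edge [p,q] (with p < q) to q − p.
The resulting 5×5 matrix has rank 4, and its Smith normal form has invariant factors (1,1,1,1).

Now H_k = ker ∂_k / im ∂_{k+1}, so:

  H_0: rank C_0 − rank ∂_1 = 5 − 4 = 1, and the invariant factors of ∂_1 are all 1, so H_0 = Z.
  H_1: rank ker ∂_1 − rank ∂_2 = (5 − 4) − 0 = 1, and there is no ∂_2, so H_1 = Z.

As a check, the Euler characteristic is 5 − 5 = 0, which agrees with 1 − 1 = 0.

Hence the Betti numbers are b_0 = 1, b_1 = 1.

b_0 = 1, b_1 = 1.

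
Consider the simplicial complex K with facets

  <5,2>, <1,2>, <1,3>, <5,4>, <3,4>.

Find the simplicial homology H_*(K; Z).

H_0 ≅ Z,  H_1 ≅ Z.

We work with the vertex ordering 1 < 2 < 3 < 4 < 5. The simplices of K, each written with vertices in increasing order, are:

  0-simplices (5): [1], [2], [3], [4], [5]
  1-simplices (5): [1,2], [1,3], [2,5], [3,4], [4,5]

so the chain groups are C_0 ≅ Z^5, C_1 ≅ Z^5.

The boundary map ∂_1: C_1 → C_0 sends each edge [p,q] (with p < q) to q − p.
As a 5×5 matrix over Z this has rank 4, with invariant factors (1,1,1,1).

Computing H_k = (kernel of ∂_k) / (image of ∂_{k+1}):

  H_0: rank C_0 − rank ∂_1 = 5 − 4 = 1, and the invariant factors of ∂_1 are all 1, so H_0 ≅ Z.
  H_1: rank ker ∂_1 − rank ∂_2 = (5 − 4) − 0 = 1, and there is no ∂_2, so H_1 ≅ Z.

As a check, the Euler characteristic is 5 − 5 = 0, which agrees with 1 − 1 = 0.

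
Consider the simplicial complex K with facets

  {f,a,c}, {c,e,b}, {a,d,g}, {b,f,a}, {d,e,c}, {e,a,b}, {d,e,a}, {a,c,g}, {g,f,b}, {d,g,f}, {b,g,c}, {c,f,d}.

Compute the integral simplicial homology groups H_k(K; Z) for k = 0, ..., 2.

Fix the vertex order a < b < c < d < e < f < g and write every simplex with vertices in increasing order. Then dim K = 2 and the simplices of K are:

  0-simplices (7): a, b, c, d, e, f, g
  1-simplices (18): ab, ac, ad, ae, af, ag, bc, be, bf, bg, cd, ce, cf, cg, de, df, dg, fg
  2-simplices (12): abe, abf, acf, acg, ade, adg, bce, bcg, bfg, cde, cdf, dfg

giving chain groups C_0 ≅ Z^7, C_1 ≅ Z^18, C_2 ≅ Z^12.

Boundary ∂_1: C_1 → C_0 maps an edge to its endpoints' difference, ∂[p,q] = q − p. For instance
  ∂ac = c − a.
The resulting 7×18 matrix has rank 6, and its Smith normal form has invariant factors (1,1,1,1,1,1).

∂_2: C_2 → C_1 acts by ∂[p,q,r] = [q,r] − [p,r] + [p,q]. For instance
  ∂cde = de − ce + cd,
  ∂adg = dg − ag + ad.
This gives a 18×12 integer matrix of rank 12; reducing to Smith normal form yields diagonal entries (1,1,1,1,1,1,1,1,1,1,1,2).

Computing H_k = (kernel of ∂_k) / (image of ∂_{k+1}):

  H_0: rank C_0 − rank ∂_1 = 7 − 6 = 1, and the invariant factors of ∂_1 are all 1, so H_0 = Z.
  H_1: rank ker ∂_1 − rank ∂_2 = (18 − 6) − 12 = 0, and ∂_2 has invariant factor 2 > 1, so H_1 = Z/2.
  H_2: rank ker ∂_2 − rank ∂_3 = (12 − 12) − 0 = 0, and there is no ∂_3, so H_2 = 0.

H_0 ≅ Z,  H_1 ≅ Z/2,  H_2 = 0.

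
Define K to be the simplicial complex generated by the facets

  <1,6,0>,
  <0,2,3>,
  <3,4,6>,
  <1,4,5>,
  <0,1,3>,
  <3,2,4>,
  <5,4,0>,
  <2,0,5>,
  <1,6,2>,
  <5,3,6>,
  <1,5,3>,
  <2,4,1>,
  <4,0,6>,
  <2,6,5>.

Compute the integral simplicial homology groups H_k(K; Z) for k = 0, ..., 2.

Take the total order 0 < 1 < 2 < 3 < 4 < 5 < 6 on the vertex set. Then K (dimension 2) consists of the simplices:

  0-simplices (7): [0], [1], [2], [3], [4], [5], [6]
  1-simplices (21): [0,1], [0,2], [0,3], [0,4], [0,5], [0,6], [1,2], [1,3], [1,4], [1,5], [1,6], [2,3], [2,4], [2,5], [2,6], [3,4], [3,5], [3,6], [4,5], [4,6], [5,6]
  2-simplices (14): [0,1,3], [0,1,6], [0,2,3], [0,2,5], [0,4,5], [0,4,6], [1,2,4], [1,2,6], [1,3,5], [1,4,5], [2,3,4], [2,5,6], [3,4,6], [3,5,6]

Hence C_0 ≅ Z^7, C_1 ≅ Z^21, C_2 ≅ Z^14.

Boundary ∂_1: C_1 → C_0 is given by ∂[p,q] = [q] − [p]. For instance
  ∂[3,4] = [4] − [3].
This gives a 7×21 integer matrix of rank 6; reducing to Smith normal form yields diagonal entries (1,1,1,1,1,1).

The boundary map ∂_2: C_2 → C_1 sends each 2-simplex [p,q,r] to [q,r] − [p,r] + [p,q]. For instance
  ∂[0,2,3] = [2,3] − [0,3] + [0,2],
  ∂[1,2,4] = [2,4] − [1,4] + [1,2].
This gives a 21×14 integer matrix of rank 13; reducing to Smith normal form yields diagonal entries (1,1,1,1,1,1,1,1,1,1,1,1,1).

From H_k ≅ ker(∂_k) / im(∂_{k+1}) we obtain:

  H_0: rank C_0 − rank ∂_1 = 7 − 6 = 1, and the invariant factors of ∂_1 are all 1, so H_0 = Z.
  H_1: rank ker ∂_1 − rank ∂_2 = (21 − 6) − 13 = 2, and the invariant factors of ∂_2 are all 1, so H_1 = Z^2.
  H_2: rank ker ∂_2 − rank ∂_3 = (14 − 13) − 0 = 1, and there is no ∂_3, so H_2 = Z.

As a check, the Euler characteristic is 7 − 21 + 14 = 0, which agrees with 1 − 2 + 1 = 0.

H_0 = Z,  H_1 = Z^2,  H_2 = Z.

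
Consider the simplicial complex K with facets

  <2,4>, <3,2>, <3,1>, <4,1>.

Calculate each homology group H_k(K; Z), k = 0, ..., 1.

H_0 = Z,  H_1 = Z.

Fix the vertex order 1 < 2 < 3 < 4 and write every simplex with vertices in increasing order. Then dim K = 1 and the simplices of K are:

  0-simplices (4): [1], [2], [3], [4]
  1-simplices (4): [1,3], [1,4], [2,3], [2,4]

so the chain groups are C_0 ≅ Z^4, C_1 ≅ Z^4.

The boundary map ∂_1: C_1 → C_0 maps an edge to its endpoints' difference, ∂[p,q] = q − p.
The resulting 4×4 matrix has rank 3, and its Smith normal form has invariant factors (1,1,1).

Reading off H_k = ker ∂_k / im ∂_{k+1}:

  H_0: rank C_0 − rank ∂_1 = 4 − 3 = 1, and the invariant factors of ∂_1 are all 1, so H_0 ≅ Z.
  H_1: rank ker ∂_1 − rank ∂_2 = (4 − 3) − 0 = 1, and there is no ∂_2, so H_1 ≅ Z.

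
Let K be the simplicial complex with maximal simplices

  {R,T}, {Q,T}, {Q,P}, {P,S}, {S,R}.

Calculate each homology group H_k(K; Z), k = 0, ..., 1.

K has 5 vertices, 5 edges.
rank ∂_0 = 0, rank ∂_1 = 4 ⇒ b_0 = 5 − 0 − 4 = 1; all invariant factors of ∂_1 are 1 so no torsion. So H_0 ≅ Z.
rank ∂_1 = 4, rank ∂_2 = 0 ⇒ b_1 = 5 − 4 − 0 = 1. So H_1 ≅ Z.

H_0 ≅ Z,  H_1 ≅ Z.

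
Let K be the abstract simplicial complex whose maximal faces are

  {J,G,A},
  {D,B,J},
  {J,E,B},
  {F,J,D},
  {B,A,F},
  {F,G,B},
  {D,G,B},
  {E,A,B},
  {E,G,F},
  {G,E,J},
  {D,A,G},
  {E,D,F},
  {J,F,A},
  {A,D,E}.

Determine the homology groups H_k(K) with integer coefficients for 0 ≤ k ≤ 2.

H_0 = Z,  H_1 = Z^2,  H_2 = Z.

K has 7 vertices, 21 edges, 14 triangles.
rank ∂_0 = 0, rank ∂_1 = 6 ⇒ b_0 = 7 − 0 − 6 = 1; all invariant factors of ∂_1 are 1 so no torsion. So H_0 ≅ Z.
rank ∂_1 = 6, rank ∂_2 = 13 ⇒ b_1 = 21 − 6 − 13 = 2; all invariant factors of ∂_2 are 1 so no torsion. So H_1 ≅ Z^2.
rank ∂_2 = 13, rank ∂_3 = 0 ⇒ b_2 = 14 − 13 − 0 = 1. So H_2 ≅ Z.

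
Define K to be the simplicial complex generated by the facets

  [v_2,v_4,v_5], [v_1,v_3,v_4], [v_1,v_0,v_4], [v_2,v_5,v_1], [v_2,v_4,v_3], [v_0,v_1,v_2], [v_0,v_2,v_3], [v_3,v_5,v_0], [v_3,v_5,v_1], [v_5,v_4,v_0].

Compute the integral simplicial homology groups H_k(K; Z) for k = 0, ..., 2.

Fix the vertex order v_0 < v_1 < v_2 < v_3 < v_4 < v_5 and write every simplex with vertices in increasing order. Then dim K = 2 and the simplices of K are:

  0-simplices (6): [v_0], [v_1], [v_2], [v_3], [v_4], [v_5]
  1-simplices (15): (15 of them)
  2-simplices (10): [v_0,v_1,v_2], [v_0,v_1,v_4], [v_0,v_2,v_3], [v_0,v_3,v_5], [v_0,v_4,v_5], [v_1,v_2,v_5], [v_1,v_3,v_4], [v_1,v_3,v_5], [v_2,v_3,v_4], [v_2,v_4,v_5]

so the chain groups are C_0 ≅ Z^6, C_1 ≅ Z^15, C_2 ≅ Z^10.

∂_1: C_1 → C_0 is given by ∂[p,q] = [q] − [p]. For instance
  ∂[v_0,v_4] = [v_4] − [v_0].
The resulting 6×15 matrix has rank 5, and its Smith normal form has invariant factors (1,1,1,1,1).

∂_2: C_2 → C_1 sends each 2-simplex [p,q,r] to [q,r] − [p,r] + [p,q]. For instance
  ∂[v_1,v_2,v_5] = [v_2,v_5] − [v_1,v_5] + [v_1,v_2],
  ∂[v_2,v_3,v_4] = [v_3,v_4] − [v_2,v_4] + [v_2,v_3].
The 15×10 boundary matrix has rank 10 and Smith normal form diag(1,1,1,1,1,1,1,1,1,2).

From H_k ≅ ker(∂_k) / im(∂_{k+1}) we obtain:

  H_0: rank C_0 − rank ∂_1 = 6 − 5 = 1, and the invariant factors of ∂_1 are all 1, so H_0 = Z.
  H_1: rank ker ∂_1 − rank ∂_2 = (15 − 5) − 10 = 0, and ∂_2 has invariant factor 2 > 1, so H_1 = Z/2.
  H_2: rank ker ∂_2 − rank ∂_3 = (10 − 10) − 0 = 0, and there is no ∂_3, so H_2 = 0.

H_0 ≅ Z,  H_1 ≅ Z/2,  H_2 = 0.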